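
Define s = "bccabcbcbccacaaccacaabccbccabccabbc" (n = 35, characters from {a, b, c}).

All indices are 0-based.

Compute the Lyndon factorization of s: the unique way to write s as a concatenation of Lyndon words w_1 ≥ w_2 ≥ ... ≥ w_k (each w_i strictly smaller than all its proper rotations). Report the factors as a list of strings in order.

["bcc", "abcbcbccac", "aaccac", "aabccbccabccabbc"]

emit factor 1: 'bcc' (i=0, period=3)
emit factor 2: 'abcbcbccac' (i=3, period=10)
emit factor 3: 'aaccac' (i=13, period=6)
emit factor 4: 'aabccbccabccabbc' (i=19, period=16)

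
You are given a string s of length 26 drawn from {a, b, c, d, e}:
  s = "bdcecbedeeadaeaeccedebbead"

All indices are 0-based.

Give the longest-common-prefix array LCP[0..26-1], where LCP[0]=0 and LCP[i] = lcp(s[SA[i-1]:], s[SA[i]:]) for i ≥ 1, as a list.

rank→(start, suffix):
  0 → (24, 'ad')
  1 → (10, 'adaeaeccedebbead')
  2 → (12, 'aeaeccedebbead')
  3 → (14, 'aeccedebbead')
  4 → (21, 'bbead')
  5 → (0, 'bdcecbedeeadaeaeccedebbead')
  6 → (22, 'bead')
  7 → (5, 'bedeeadaeaeccedebbead')
  8 → (4, 'cbedeeadaeaeccedebbead')
  9 → (16, 'ccedebbead')
  10 → (2, 'cecbedeeadaeaeccedebbead')
  11 → (17, 'cedebbead')
  12 → (25, 'd')
  13 → (11, 'daeaeccedebbead')
  14 → (1, 'dcecbedeeadaeaeccedebbead')
  15 → (19, 'debbead')
  16 → (7, 'deeadaeaeccedebbead')
  17 → (23, 'ead')
  18 → (9, 'eadaeaeccedebbead')
  19 → (13, 'eaeccedebbead')
  20 → (20, 'ebbead')
  21 → (3, 'ecbedeeadaeaeccedebbead')
  22 → (15, 'eccedebbead')
  23 → (18, 'edebbead')
  24 → (6, 'edeeadaeaeccedebbead')
  25 → (8, 'eeadaeaeccedebbead')

SA = [24, 10, 12, 14, 21, 0, 22, 5, 4, 16, 2, 17, 25, 11, 1, 19, 7, 23, 9, 13, 20, 3, 15, 18, 6, 8]
i: (SA[i-1],SA[i]) lcp shared
  1: (24,10) 2 'ad'
  2: (10,12) 1 'a'
  3: (12,14) 2 'ae'
  4: (14,21) 0 ''
  5: (21,0) 1 'b'
  6: (0,22) 1 'b'
  7: (22,5) 2 'be'
  8: (5,4) 0 ''
  9: (4,16) 1 'c'
  10: (16,2) 1 'c'
  11: (2,17) 2 'ce'
  12: (17,25) 0 ''
  13: (25,11) 1 'd'
  14: (11,1) 1 'd'
  15: (1,19) 1 'd'
  16: (19,7) 2 'de'
  17: (7,23) 0 ''
  18: (23,9) 3 'ead'
  19: (9,13) 2 'ea'
  20: (13,20) 1 'e'
  21: (20,3) 1 'e'
  22: (3,15) 2 'ec'
  23: (15,18) 1 'e'
  24: (18,6) 3 'ede'
  25: (6,8) 1 'e'

[0, 2, 1, 2, 0, 1, 1, 2, 0, 1, 1, 2, 0, 1, 1, 1, 2, 0, 3, 2, 1, 1, 2, 1, 3, 1]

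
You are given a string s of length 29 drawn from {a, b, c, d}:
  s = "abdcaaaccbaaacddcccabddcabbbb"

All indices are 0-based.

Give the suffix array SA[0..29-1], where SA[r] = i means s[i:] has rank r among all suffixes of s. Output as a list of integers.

[4, 10, 5, 11, 24, 0, 19, 6, 12, 28, 9, 27, 26, 25, 1, 20, 3, 23, 18, 8, 17, 7, 16, 13, 2, 22, 15, 21, 14]

rank | idx | suffix
   0 |   4 | aaaccbaaacddcccabddcabbbb
   1 |  10 | aaacddcccabddcabbbb
   2 |   5 | aaccbaaacddcccabddcabbbb
   3 |  11 | aacddcccabddcabbbb
   4 |  24 | abbbb
   5 |   0 | abdcaaaccbaaacddcccabddcabbbb
   6 |  19 | abddcabbbb
   7 |   6 | accbaaacddcccabddcabbbb
   8 |  12 | acddcccabddcabbbb
   9 |  28 | b
  10 |   9 | baaacddcccabddcabbbb
  11 |  27 | bb
  12 |  26 | bbb
  13 |  25 | bbbb
  14 |   1 | bdcaaaccbaaacddcccabddcabbbb
  15 |  20 | bddcabbbb
  16 |   3 | caaaccbaaacddcccabddcabbbb
  17 |  23 | cabbbb
  18 |  18 | cabddcabbbb
  19 |   8 | cbaaacddcccabddcabbbb
  20 |  17 | ccabddcabbbb
  21 |   7 | ccbaaacddcccabddcabbbb
  22 |  16 | cccabddcabbbb
  23 |  13 | cddcccabddcabbbb
  24 |   2 | dcaaaccbaaacddcccabddcabbbb
  25 |  22 | dcabbbb
  26 |  15 | dcccabddcabbbb
  27 |  21 | ddcabbbb
  28 |  14 | ddcccabddcabbbb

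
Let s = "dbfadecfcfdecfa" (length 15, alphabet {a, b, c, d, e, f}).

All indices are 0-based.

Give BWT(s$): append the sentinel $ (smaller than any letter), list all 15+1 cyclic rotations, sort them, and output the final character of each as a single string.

rank  rotation          last
    0  $dbfadecfcfdecfa  a
    1  a$dbfadecfcfdecf  f
    2  adecfcfdecfa$dbf  f
    3  bfadecfcfdecfa$d  d
    4  cfa$dbfadecfcfde  e
    5  cfcfdecfa$dbfade  e
    6  cfdecfa$dbfadecf  f
    7  dbfadecfcfdecfa$  $
    8  decfa$dbfadecfcf  f
    9  decfcfdecfa$dbfa  a
   10  ecfa$dbfadecfcfd  d
   11  ecfcfdecfa$dbfad  d
   12  fa$dbfadecfcfdec  c
   13  fadecfcfdecfa$db  b
   14  fcfdecfa$dbfadec  c
   15  fdecfa$dbfadecfc  c

affdeef$faddcbcc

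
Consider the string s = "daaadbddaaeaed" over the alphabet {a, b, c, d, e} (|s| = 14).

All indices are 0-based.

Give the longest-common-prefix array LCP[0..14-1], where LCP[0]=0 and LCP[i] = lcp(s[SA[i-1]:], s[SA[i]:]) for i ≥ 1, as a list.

[0, 2, 2, 1, 1, 2, 0, 0, 1, 3, 1, 1, 0, 1]

rank→(start, suffix):
  0 → (1, 'aaadbddaaeaed')
  1 → (2, 'aadbddaaeaed')
  2 → (8, 'aaeaed')
  3 → (3, 'adbddaaeaed')
  4 → (9, 'aeaed')
  5 → (11, 'aed')
  6 → (5, 'bddaaeaed')
  7 → (13, 'd')
  8 → (0, 'daaadbddaaeaed')
  9 → (7, 'daaeaed')
  10 → (4, 'dbddaaeaed')
  11 → (6, 'ddaaeaed')
  12 → (10, 'eaed')
  13 → (12, 'ed')

SA = [1, 2, 8, 3, 9, 11, 5, 13, 0, 7, 4, 6, 10, 12]
rank  pair      lcp
   1  s[1:],s[2:]  2  'aa'
   2  s[2:],s[8:]  2  'aa'
   3  s[8:],s[3:]  1  'a'
   4  s[3:],s[9:]  1  'a'
   5  s[9:],s[11:]  2  'ae'
   6  s[11:],s[5:]  0  ''
   7  s[5:],s[13:]  0  ''
   8  s[13:],s[0:]  1  'd'
   9  s[0:],s[7:]  3  'daa'
  10  s[7:],s[4:]  1  'd'
  11  s[4:],s[6:]  1  'd'
  12  s[6:],s[10:]  0  ''
  13  s[10:],s[12:]  1  'e'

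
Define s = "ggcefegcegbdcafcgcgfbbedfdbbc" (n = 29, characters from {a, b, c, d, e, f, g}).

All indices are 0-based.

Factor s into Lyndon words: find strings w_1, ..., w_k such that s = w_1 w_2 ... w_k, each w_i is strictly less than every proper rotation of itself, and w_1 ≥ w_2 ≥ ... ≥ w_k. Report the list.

["g", "g", "cefegceg", "bdc", "afcgcgfbbedfdbbc"]

emit factor 1: 'g' (i=0, period=1)
emit factor 2: 'g' (i=1, period=1)
emit factor 3: 'cefegceg' (i=2, period=8)
emit factor 4: 'bdc' (i=10, period=3)
emit factor 5: 'afcgcgfbbedfdbbc' (i=13, period=16)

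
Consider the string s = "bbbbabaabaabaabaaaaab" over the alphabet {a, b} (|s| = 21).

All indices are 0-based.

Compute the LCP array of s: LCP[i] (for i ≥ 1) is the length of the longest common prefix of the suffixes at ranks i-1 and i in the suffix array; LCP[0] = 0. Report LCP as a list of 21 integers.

[0, 4, 3, 2, 3, 5, 8, 1, 2, 4, 7, 10, 0, 1, 3, 6, 9, 2, 1, 2, 3]

rank | idx | suffix
   0 |  15 | aaaaab
   1 |  16 | aaaab
   2 |  17 | aaab
   3 |  18 | aab
   4 |  12 | aabaaaaab
   5 |   9 | aabaabaaaaab
   6 |   6 | aabaabaabaaaaab
   7 |  19 | ab
   8 |  13 | abaaaaab
   9 |  10 | abaabaaaaab
  10 |   7 | abaabaabaaaaab
  11 |   4 | abaabaabaabaaaaab
  12 |  20 | b
  13 |  14 | baaaaab
  14 |  11 | baabaaaaab
  15 |   8 | baabaabaaaaab
  16 |   5 | baabaabaabaaaaab
  17 |   3 | babaabaabaabaaaaab
  18 |   2 | bbabaabaabaabaaaaab
  19 |   1 | bbbabaabaabaabaaaaab
  20 |   0 | bbbbabaabaabaabaaaaab

SA = [15, 16, 17, 18, 12, 9, 6, 19, 13, 10, 7, 4, 20, 14, 11, 8, 5, 3, 2, 1, 0]
i: (SA[i-1],SA[i]) lcp shared
  1: (15,16) 4 'aaaa'
  2: (16,17) 3 'aaa'
  3: (17,18) 2 'aa'
  4: (18,12) 3 'aab'
  5: (12,9) 5 'aabaa'
  6: (9,6) 8 'aabaabaa'
  7: (6,19) 1 'a'
  8: (19,13) 2 'ab'
  9: (13,10) 4 'abaa'
  10: (10,7) 7 'abaabaa'
  11: (7,4) 10 'abaabaabaa'
  12: (4,20) 0 ''
  13: (20,14) 1 'b'
  14: (14,11) 3 'baa'
  15: (11,8) 6 'baabaa'
  16: (8,5) 9 'baabaabaa'
  17: (5,3) 2 'ba'
  18: (3,2) 1 'b'
  19: (2,1) 2 'bb'
  20: (1,0) 3 'bbb'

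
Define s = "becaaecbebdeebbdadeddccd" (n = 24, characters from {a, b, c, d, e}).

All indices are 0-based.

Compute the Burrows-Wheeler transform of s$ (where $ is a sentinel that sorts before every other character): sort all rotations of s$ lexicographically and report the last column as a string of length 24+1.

rank  rotation                   last
    0  $becaaecbebdeebbdadeddccd  d
    1  aaecbebdeebbdadeddccd$bec  c
    2  adeddccd$becaaecbebdeebbd  d
    3  aecbebdeebbdadeddccd$beca  a
    4  bbdadeddccd$becaaecbebdee  e
    5  bdadeddccd$becaaecbebdeeb  b
    6  bdeebbdadeddccd$becaaecbe  e
    7  bebdeebbdadeddccd$becaaec  c
    8  becaaecbebdeebbdadeddccd$  $
    9  caaecbebdeebbdadeddccd$be  e
   10  cbebdeebbdadeddccd$becaae  e
   11  ccd$becaaecbebdeebbdadedd  d
   12  cd$becaaecbebdeebbdadeddc  c
   13  d$becaaecbebdeebbdadeddcc  c
   14  dadeddccd$becaaecbebdeebb  b
   15  dccd$becaaecbebdeebbdaded  d
   16  ddccd$becaaecbebdeebbdade  e
   17  deddccd$becaaecbebdeebbda  a
   18  deebbdadeddccd$becaaecbeb  b
   19  ebbdadeddccd$becaaecbebde  e
   20  ebdeebbdadeddccd$becaaecb  b
   21  ecaaecbebdeebbdadeddccd$b  b
   22  ecbebdeebbdadeddccd$becaa  a
   23  eddccd$becaaecbebdeebbdad  d
   24  eebbdadeddccd$becaaecbebd  d

dcdaebec$eedccbdeabebbadd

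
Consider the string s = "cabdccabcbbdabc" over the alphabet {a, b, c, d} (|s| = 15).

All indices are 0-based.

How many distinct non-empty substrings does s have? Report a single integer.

102

sorted suffixes:
  #0 SA[0]=12  'abc'
  #1 SA[1]=6  'abcbbdabc'
  #2 SA[2]=1  'abdccabcbbdabc'
  #3 SA[3]=9  'bbdabc'
  #4 SA[4]=13  'bc'
  #5 SA[5]=7  'bcbbdabc'
  #6 SA[6]=10  'bdabc'
  #7 SA[7]=2  'bdccabcbbdabc'
  #8 SA[8]=14  'c'
  #9 SA[9]=5  'cabcbbdabc'
  #10 SA[10]=0  'cabdccabcbbdabc'
  #11 SA[11]=8  'cbbdabc'
  #12 SA[12]=4  'ccabcbbdabc'
  #13 SA[13]=11  'dabc'
  #14 SA[14]=3  'dccabcbbdabc'

SA = [12, 6, 1, 9, 13, 7, 10, 2, 14, 5, 0, 8, 4, 11, 3]
i: (SA[i-1],SA[i]) lcp shared
  1: (12,6) 3 'abc'
  2: (6,1) 2 'ab'
  3: (1,9) 0 ''
  4: (9,13) 1 'b'
  5: (13,7) 2 'bc'
  6: (7,10) 1 'b'
  7: (10,2) 2 'bd'
  8: (2,14) 0 ''
  9: (14,5) 1 'c'
  10: (5,0) 3 'cab'
  11: (0,8) 1 'c'
  12: (8,4) 1 'c'
  13: (4,11) 0 ''
  14: (11,3) 1 'd'

n(n+1)/2 = 15·16/2 = 120
Σ LCP = 0 + 3 + 2 + 0 + 1 + 2 + 1 + 2 + 0 + 1 + 3 + 1 + 1 + 0 + 1 = 18
distinct = 120 − 18 = 102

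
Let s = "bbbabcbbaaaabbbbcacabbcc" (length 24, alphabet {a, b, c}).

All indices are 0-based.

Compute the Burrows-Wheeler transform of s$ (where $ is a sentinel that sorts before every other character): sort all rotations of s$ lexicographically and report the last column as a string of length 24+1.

rank  rotation                   last
    0  $bbbabcbbaaaabbbbcacabbcc  c
    1  aaaabbbbcacabbcc$bbbabcbb  b
    2  aaabbbbcacabbcc$bbbabcbba  a
    3  aabbbbcacabbcc$bbbabcbbaa  a
    4  abbbbcacabbcc$bbbabcbbaaa  a
    5  abbcc$bbbabcbbaaaabbbbcac  c
    6  abcbbaaaabbbbcacabbcc$bbb  b
    7  acabbcc$bbbabcbbaaaabbbbc  c
    8  baaaabbbbcacabbcc$bbbabcb  b
    9  babcbbaaaabbbbcacabbcc$bb  b
   10  bbaaaabbbbcacabbcc$bbbabc  c
   11  bbabcbbaaaabbbbcacabbcc$b  b
   12  bbbabcbbaaaabbbbcacabbcc$  $
   13  bbbbcacabbcc$bbbabcbbaaaa  a
   14  bbbcacabbcc$bbbabcbbaaaab  b
   15  bbcacabbcc$bbbabcbbaaaabb  b
   16  bbcc$bbbabcbbaaaabbbbcaca  a
   17  bcacabbcc$bbbabcbbaaaabbb  b
   18  bcbbaaaabbbbcacabbcc$bbba  a
   19  bcc$bbbabcbbaaaabbbbcacab  b
   20  c$bbbabcbbaaaabbbbcacabbc  c
   21  cabbcc$bbbabcbbaaaabbbbca  a
   22  cacabbcc$bbbabcbbaaaabbbb  b
   23  cbbaaaabbbbcacabbcc$bbbab  b
   24  cc$bbbabcbbaaaabbbbcacabb  b

cbaaacbcbbcb$abbababcabbb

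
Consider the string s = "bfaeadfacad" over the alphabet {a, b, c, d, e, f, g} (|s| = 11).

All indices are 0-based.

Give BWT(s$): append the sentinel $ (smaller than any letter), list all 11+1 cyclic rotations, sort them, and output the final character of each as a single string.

dfcef$aaaadb

rank  rotation      last
    0  $bfaeadfacad  d
    1  acad$bfaeadf  f
    2  ad$bfaeadfac  c
    3  adfacad$bfae  e
    4  aeadfacad$bf  f
    5  bfaeadfacad$  $
    6  cad$bfaeadfa  a
    7  d$bfaeadfaca  a
    8  dfacad$bfaea  a
    9  eadfacad$bfa  a
   10  facad$bfaead  d
   11  faeadfacad$b  b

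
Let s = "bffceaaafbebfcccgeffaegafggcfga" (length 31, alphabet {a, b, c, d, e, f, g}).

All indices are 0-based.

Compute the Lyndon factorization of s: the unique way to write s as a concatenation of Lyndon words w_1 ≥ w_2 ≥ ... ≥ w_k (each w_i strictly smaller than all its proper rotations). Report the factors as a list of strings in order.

["bffce", "aaafbebfcccgeffaegafggcfg", "a"]

emit factor 1: 'bffce' (i=0, period=5)
emit factor 2: 'aaafbebfcccgeffaegafggcfg' (i=5, period=25)
emit factor 3: 'a' (i=30, period=1)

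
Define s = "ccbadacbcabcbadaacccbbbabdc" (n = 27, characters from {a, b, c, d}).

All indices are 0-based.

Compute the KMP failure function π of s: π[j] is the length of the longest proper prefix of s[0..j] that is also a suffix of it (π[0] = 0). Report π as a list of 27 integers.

[0, 1, 0, 0, 0, 0, 1, 0, 1, 0, 0, 1, 0, 0, 0, 0, 0, 1, 2, 2, 3, 0, 0, 0, 0, 0, 1]

π[0] = 0
j=1 s[j]='c': π[1]=1 (border 'c')
j=2 s[j]='b': k: 1→0; π[2]=0 (border '')
j=3 s[j]='a': π[3]=0 (border '')
j=4 s[j]='d': π[4]=0 (border '')
j=5 s[j]='a': π[5]=0 (border '')
j=6 s[j]='c': π[6]=1 (border 'c')
j=7 s[j]='b': k: 1→0; π[7]=0 (border '')
j=8 s[j]='c': π[8]=1 (border 'c')
j=9 s[j]='a': k: 1→0; π[9]=0 (border '')
j=10 s[j]='b': π[10]=0 (border '')
j=11 s[j]='c': π[11]=1 (border 'c')
j=12 s[j]='b': k: 1→0; π[12]=0 (border '')
j=13 s[j]='a': π[13]=0 (border '')
j=14 s[j]='d': π[14]=0 (border '')
j=15 s[j]='a': π[15]=0 (border '')
j=16 s[j]='a': π[16]=0 (border '')
j=17 s[j]='c': π[17]=1 (border 'c')
j=18 s[j]='c': π[18]=2 (border 'cc')
j=19 s[j]='c': k: 2→1; π[19]=2 (border 'cc')
j=20 s[j]='b': π[20]=3 (border 'ccb')
j=21 s[j]='b': k: 3→0; π[21]=0 (border '')
j=22 s[j]='b': π[22]=0 (border '')
j=23 s[j]='a': π[23]=0 (border '')
j=24 s[j]='b': π[24]=0 (border '')
j=25 s[j]='d': π[25]=0 (border '')
j=26 s[j]='c': π[26]=1 (border 'c')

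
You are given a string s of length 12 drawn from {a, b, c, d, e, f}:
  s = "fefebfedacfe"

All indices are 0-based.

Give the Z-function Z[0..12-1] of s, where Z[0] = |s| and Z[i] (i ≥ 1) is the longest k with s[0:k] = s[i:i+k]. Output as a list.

[12, 0, 2, 0, 0, 2, 0, 0, 0, 0, 2, 0]

Z[0]=12
i=1: i≥r, start 0; Z[1]=0
i=2: i≥r, start 0; Z[2]=2 scan→box=[2,4)
i=3: min(r-i=1, Z[1]=0)=0; Z[3]=0
i=4: i≥r, start 0; Z[4]=0
i=5: i≥r, start 0; Z[5]=2 scan→box=[5,7)
i=6: min(r-i=1, Z[1]=0)=0; Z[6]=0
i=7: i≥r, start 0; Z[7]=0
i=8: i≥r, start 0; Z[8]=0
i=9: i≥r, start 0; Z[9]=0
i=10: i≥r, start 0; Z[10]=2 scan→box=[10,12)
i=11: min(r-i=1, Z[1]=0)=0; Z[11]=0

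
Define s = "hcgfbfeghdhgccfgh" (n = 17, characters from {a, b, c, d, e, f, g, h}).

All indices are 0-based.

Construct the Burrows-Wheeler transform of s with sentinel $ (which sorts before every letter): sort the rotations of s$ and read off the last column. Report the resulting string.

rank  rotation            last
    0  $hcgfbfeghdhgccfgh  h
    1  bfeghdhgccfgh$hcgf  f
    2  ccfgh$hcgfbfeghdhg  g
    3  cfgh$hcgfbfeghdhgc  c
    4  cgfbfeghdhgccfgh$h  h
    5  dhgccfgh$hcgfbfegh  h
    6  eghdhgccfgh$hcgfbf  f
    7  fbfeghdhgccfgh$hcg  g
    8  feghdhgccfgh$hcgfb  b
    9  fgh$hcgfbfeghdhgcc  c
   10  gccfgh$hcgfbfeghdh  h
   11  gfbfeghdhgccfgh$hc  c
   12  gh$hcgfbfeghdhgccf  f
   13  ghdhgccfgh$hcgfbfe  e
   14  h$hcgfbfeghdhgccfg  g
   15  hcgfbfeghdhgccfgh$  $
   16  hdhgccfgh$hcgfbfeg  g
   17  hgccfgh$hcgfbfeghd  d

hfgchhfgbchcfeg$gd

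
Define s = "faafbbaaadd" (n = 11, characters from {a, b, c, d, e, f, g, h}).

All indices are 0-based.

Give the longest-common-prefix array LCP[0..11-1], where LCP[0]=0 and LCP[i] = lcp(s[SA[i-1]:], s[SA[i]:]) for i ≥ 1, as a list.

rank→(start, suffix):
  0 → (6, 'aaadd')
  1 → (7, 'aadd')
  2 → (1, 'aafbbaaadd')
  3 → (8, 'add')
  4 → (2, 'afbbaaadd')
  5 → (5, 'baaadd')
  6 → (4, 'bbaaadd')
  7 → (10, 'd')
  8 → (9, 'dd')
  9 → (0, 'faafbbaaadd')
  10 → (3, 'fbbaaadd')

SA = [6, 7, 1, 8, 2, 5, 4, 10, 9, 0, 3]
rank  pair      lcp
   1  s[6:],s[7:]  2  'aa'
   2  s[7:],s[1:]  2  'aa'
   3  s[1:],s[8:]  1  'a'
   4  s[8:],s[2:]  1  'a'
   5  s[2:],s[5:]  0  ''
   6  s[5:],s[4:]  1  'b'
   7  s[4:],s[10:]  0  ''
   8  s[10:],s[9:]  1  'd'
   9  s[9:],s[0:]  0  ''
  10  s[0:],s[3:]  1  'f'

[0, 2, 2, 1, 1, 0, 1, 0, 1, 0, 1]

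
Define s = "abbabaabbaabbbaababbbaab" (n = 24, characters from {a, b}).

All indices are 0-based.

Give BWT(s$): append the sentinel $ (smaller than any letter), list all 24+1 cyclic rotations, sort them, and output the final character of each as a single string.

bbbbbabaa$baabbabbabbaaaa

rank  rotation                   last
    0  $abbabaabbaabbbaababbbaab  b
    1  aab$abbabaabbaabbbaababbb  b
    2  aababbbaab$abbabaabbaabbb  b
    3  aabbaabbbaababbbaab$abbab  b
    4  aabbbaababbbaab$abbabaabb  b
    5  ab$abbabaabbaabbbaababbba  a
    6  abaabbaabbbaababbbaab$abb  b
    7  ababbbaab$abbabaabbaabbba  a
    8  abbaabbbaababbbaab$abbaba  a
    9  abbabaabbaabbbaababbbaab$  $
   10  abbbaab$abbabaabbaabbbaab  b
   11  abbbaababbbaab$abbabaabba  a
   12  b$abbabaabbaabbbaababbbaa  a
   13  baab$abbabaabbaabbbaababb  b
   14  baababbbaab$abbabaabbaabb  b
   15  baabbaabbbaababbbaab$abba  a
   16  baabbbaababbbaab$abbabaab  b
   17  babaabbaabbbaababbbaab$ab  b
   18  babbbaab$abbabaabbaabbbaa  a
   19  bbaab$abbabaabbaabbbaabab  b
   20  bbaababbbaab$abbabaabbaab  b
   21  bbaabbbaababbbaab$abbabaa  a
   22  bbabaabbaabbbaababbbaab$a  a
   23  bbbaab$abbabaabbaabbbaaba  a
   24  bbbaababbbaab$abbabaabbaa  a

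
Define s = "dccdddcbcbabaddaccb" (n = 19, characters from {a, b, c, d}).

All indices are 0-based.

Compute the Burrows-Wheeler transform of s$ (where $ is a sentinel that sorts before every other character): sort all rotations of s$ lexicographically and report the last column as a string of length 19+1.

bbdbccaccbdadcdd$adc

rank  rotation              last
    0  $dccdddcbcbabaddaccb  b
    1  abaddaccb$dccdddcbcb  b
    2  accb$dccdddcbcbabadd  d
    3  addaccb$dccdddcbcbab  b
    4  b$dccdddcbcbabaddacc  c
    5  babaddaccb$dccdddcbc  c
    6  baddaccb$dccdddcbcba  a
    7  bcbabaddaccb$dccdddc  c
    8  cb$dccdddcbcbabaddac  c
    9  cbabaddaccb$dccdddcb  b
   10  cbcbabaddaccb$dccddd  d
   11  ccb$dccdddcbcbabadda  a
   12  ccdddcbcbabaddaccb$d  d
   13  cdddcbcbabaddaccb$dc  c
   14  daccb$dccdddcbcbabad  d
   15  dcbcbabaddaccb$dccdd  d
   16  dccdddcbcbabaddaccb$  $
   17  ddaccb$dccdddcbcbaba  a
   18  ddcbcbabaddaccb$dccd  d
   19  dddcbcbabaddaccb$dcc  c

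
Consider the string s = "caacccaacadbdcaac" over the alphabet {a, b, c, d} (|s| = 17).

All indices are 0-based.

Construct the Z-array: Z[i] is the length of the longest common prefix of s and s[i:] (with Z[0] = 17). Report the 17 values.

[17, 0, 0, 1, 1, 4, 0, 0, 2, 0, 0, 0, 0, 4, 0, 0, 1]

Z[0]=17
i=1: fresh scan; Z[1]=0
i=2: fresh scan; Z[2]=0
i=3: fresh scan; Z[3]=1 extend→box=[3,4)
i=4: fresh scan; Z[4]=1 extend→box=[4,5)
i=5: fresh scan; Z[5]=4 extend→box=[5,9)
i=6: min(r-i=3, Z[1]=0)=0; Z[6]=0
i=7: min(r-i=2, Z[2]=0)=0; Z[7]=0
i=8: min(r-i=1, Z[3]=1)=1; Z[8]=2 extend→box=[8,10)
i=9: min(r-i=1, Z[1]=0)=0; Z[9]=0
i=10: fresh scan; Z[10]=0
i=11: fresh scan; Z[11]=0
i=12: fresh scan; Z[12]=0
i=13: fresh scan; Z[13]=4 extend→box=[13,17)
i=14: min(r-i=3, Z[1]=0)=0; Z[14]=0
i=15: min(r-i=2, Z[2]=0)=0; Z[15]=0
i=16: min(r-i=1, Z[3]=1)=1; Z[16]=1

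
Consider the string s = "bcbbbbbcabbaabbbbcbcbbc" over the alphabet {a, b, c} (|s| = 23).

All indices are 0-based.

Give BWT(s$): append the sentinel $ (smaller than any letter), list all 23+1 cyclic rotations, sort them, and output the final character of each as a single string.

cbcabacbabbcbbbb$cbbbbbb

rank  rotation                  last
    0  $bcbbbbbcabbaabbbbcbcbbc  c
    1  aabbbbcbcbbc$bcbbbbbcabb  b
    2  abbaabbbbcbcbbc$bcbbbbbc  c
    3  abbbbcbcbbc$bcbbbbbcabba  a
    4  baabbbbcbcbbc$bcbbbbbcab  b
    5  bbaabbbbcbcbbc$bcbbbbbca  a
    6  bbbbbcabbaabbbbcbcbbc$bc  c
    7  bbbbcabbaabbbbcbcbbc$bcb  b
    8  bbbbcbcbbc$bcbbbbbcabbaa  a
    9  bbbcabbaabbbbcbcbbc$bcbb  b
   10  bbbcbcbbc$bcbbbbbcabbaab  b
   11  bbc$bcbbbbbcabbaabbbbcbc  c
   12  bbcabbaabbbbcbcbbc$bcbbb  b
   13  bbcbcbbc$bcbbbbbcabbaabb  b
   14  bc$bcbbbbbcabbaabbbbcbcb  b
   15  bcabbaabbbbcbcbbc$bcbbbb  b
   16  bcbbbbbcabbaabbbbcbcbbc$  $
   17  bcbbc$bcbbbbbcabbaabbbbc  c
   18  bcbcbbc$bcbbbbbcabbaabbb  b
   19  c$bcbbbbbcabbaabbbbcbcbb  b
   20  cabbaabbbbcbcbbc$bcbbbbb  b
   21  cbbbbbcabbaabbbbcbcbbc$b  b
   22  cbbc$bcbbbbbcabbaabbbbcb  b
   23  cbcbbc$bcbbbbbcabbaabbbb  b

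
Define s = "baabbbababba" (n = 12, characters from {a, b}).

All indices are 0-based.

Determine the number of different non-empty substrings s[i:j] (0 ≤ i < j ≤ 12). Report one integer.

rank | idx | suffix
   0 |  11 | a
   1 |   1 | aabbbababba
   2 |   6 | ababba
   3 |   8 | abba
   4 |   2 | abbbababba
   5 |  10 | ba
   6 |   0 | baabbbababba
   7 |   5 | bababba
   8 |   7 | babba
   9 |   9 | bba
  10 |   4 | bbababba
  11 |   3 | bbbababba

SA = [11, 1, 6, 8, 2, 10, 0, 5, 7, 9, 4, 3]
[i] adj suffixes → lcp
  [1] 11/1 → 1 ('a')
  [2] 1/6 → 1 ('a')
  [3] 6/8 → 2 ('ab')
  [4] 8/2 → 3 ('abb')
  [5] 2/10 → 0 ('')
  [6] 10/0 → 2 ('ba')
  [7] 0/5 → 2 ('ba')
  [8] 5/7 → 3 ('bab')
  [9] 7/9 → 1 ('b')
  [10] 9/4 → 3 ('bba')
  [11] 4/3 → 2 ('bb')

n(n+1)/2 = 12·13/2 = 78
Σ LCP = 0 + 1 + 1 + 2 + 3 + 0 + 2 + 2 + 3 + 1 + 3 + 2 = 20
distinct = 78 − 20 = 58

58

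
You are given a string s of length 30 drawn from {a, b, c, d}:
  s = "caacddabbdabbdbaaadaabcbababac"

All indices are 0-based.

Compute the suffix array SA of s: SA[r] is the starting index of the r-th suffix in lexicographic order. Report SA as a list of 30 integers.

[15, 19, 1, 16, 24, 26, 6, 10, 20, 28, 2, 17, 14, 23, 25, 27, 7, 11, 21, 8, 12, 29, 0, 22, 3, 18, 5, 9, 13, 4]

sorted suffixes:
  #0 SA[0]=15  'aaadaabcbababac'
  #1 SA[1]=19  'aabcbababac'
  #2 SA[2]=1  'aacddabbdabbdbaaadaabcbababac'
  #3 SA[3]=16  'aadaabcbababac'
  #4 SA[4]=24  'ababac'
  #5 SA[5]=26  'abac'
  #6 SA[6]=6  'abbdabbdbaaadaabcbababac'
  #7 SA[7]=10  'abbdbaaadaabcbababac'
  #8 SA[8]=20  'abcbababac'
  #9 SA[9]=28  'ac'
  #10 SA[10]=2  'acddabbdabbdbaaadaabcbababac'
  #11 SA[11]=17  'adaabcbababac'
  #12 SA[12]=14  'baaadaabcbababac'
  #13 SA[13]=23  'bababac'
  #14 SA[14]=25  'babac'
  #15 SA[15]=27  'bac'
  #16 SA[16]=7  'bbdabbdbaaadaabcbababac'
  #17 SA[17]=11  'bbdbaaadaabcbababac'
  #18 SA[18]=21  'bcbababac'
  #19 SA[19]=8  'bdabbdbaaadaabcbababac'
  #20 SA[20]=12  'bdbaaadaabcbababac'
  #21 SA[21]=29  'c'
  #22 SA[22]=0  'caacddabbdabbdbaaadaabcbababac'
  #23 SA[23]=22  'cbababac'
  #24 SA[24]=3  'cddabbdabbdbaaadaabcbababac'
  #25 SA[25]=18  'daabcbababac'
  #26 SA[26]=5  'dabbdabbdbaaadaabcbababac'
  #27 SA[27]=9  'dabbdbaaadaabcbababac'
  #28 SA[28]=13  'dbaaadaabcbababac'
  #29 SA[29]=4  'ddabbdabbdbaaadaabcbababac'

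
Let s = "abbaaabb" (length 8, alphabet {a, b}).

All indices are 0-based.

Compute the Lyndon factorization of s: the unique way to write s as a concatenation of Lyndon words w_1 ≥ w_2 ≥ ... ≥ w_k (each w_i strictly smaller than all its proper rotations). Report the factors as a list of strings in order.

["abb", "aaabb"]

emit factor 1: 'abb' (i=0, period=3)
emit factor 2: 'aaabb' (i=3, period=5)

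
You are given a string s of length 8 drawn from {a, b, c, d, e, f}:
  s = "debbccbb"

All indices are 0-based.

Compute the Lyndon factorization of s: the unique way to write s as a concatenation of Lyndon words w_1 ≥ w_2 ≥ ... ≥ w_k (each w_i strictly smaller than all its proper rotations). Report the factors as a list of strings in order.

emit factor 1: 'de' (i=0, period=2)
emit factor 2: 'bbcc' (i=2, period=4)
emit factor 3: 'b' (i=6, period=1)
emit factor 4: 'b' (i=7, period=1)

["de", "bbcc", "b", "b"]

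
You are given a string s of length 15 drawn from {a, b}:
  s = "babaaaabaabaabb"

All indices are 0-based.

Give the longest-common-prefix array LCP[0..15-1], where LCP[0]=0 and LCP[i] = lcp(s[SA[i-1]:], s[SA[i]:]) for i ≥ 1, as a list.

rank→(start, suffix):
  0 → (3, 'aaaabaabaabb')
  1 → (4, 'aaabaabaabb')
  2 → (5, 'aabaabaabb')
  3 → (8, 'aabaabb')
  4 → (11, 'aabb')
  5 → (1, 'abaaaabaabaabb')
  6 → (6, 'abaabaabb')
  7 → (9, 'abaabb')
  8 → (12, 'abb')
  9 → (14, 'b')
  10 → (2, 'baaaabaabaabb')
  11 → (7, 'baabaabb')
  12 → (10, 'baabb')
  13 → (0, 'babaaaabaabaabb')
  14 → (13, 'bb')

SA = [3, 4, 5, 8, 11, 1, 6, 9, 12, 14, 2, 7, 10, 0, 13]
[i] adj suffixes → lcp
  [1] 3/4 → 3 ('aaa')
  [2] 4/5 → 2 ('aa')
  [3] 5/8 → 6 ('aabaab')
  [4] 8/11 → 3 ('aab')
  [5] 11/1 → 1 ('a')
  [6] 1/6 → 4 ('abaa')
  [7] 6/9 → 5 ('abaab')
  [8] 9/12 → 2 ('ab')
  [9] 12/14 → 0 ('')
  [10] 14/2 → 1 ('b')
  [11] 2/7 → 3 ('baa')
  [12] 7/10 → 4 ('baab')
  [13] 10/0 → 2 ('ba')
  [14] 0/13 → 1 ('b')

[0, 3, 2, 6, 3, 1, 4, 5, 2, 0, 1, 3, 4, 2, 1]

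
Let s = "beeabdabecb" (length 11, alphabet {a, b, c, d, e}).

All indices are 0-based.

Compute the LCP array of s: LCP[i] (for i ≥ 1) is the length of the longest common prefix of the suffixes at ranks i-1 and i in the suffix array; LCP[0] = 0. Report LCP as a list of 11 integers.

[0, 2, 0, 1, 1, 2, 0, 0, 0, 1, 1]

sorted suffixes:
  #0 SA[0]=3  'abdabecb'
  #1 SA[1]=6  'abecb'
  #2 SA[2]=10  'b'
  #3 SA[3]=4  'bdabecb'
  #4 SA[4]=7  'becb'
  #5 SA[5]=0  'beeabdabecb'
  #6 SA[6]=9  'cb'
  #7 SA[7]=5  'dabecb'
  #8 SA[8]=2  'eabdabecb'
  #9 SA[9]=8  'ecb'
  #10 SA[10]=1  'eeabdabecb'

SA = [3, 6, 10, 4, 7, 0, 9, 5, 2, 8, 1]
i: (SA[i-1],SA[i]) lcp shared
  1: (3,6) 2 'ab'
  2: (6,10) 0 ''
  3: (10,4) 1 'b'
  4: (4,7) 1 'b'
  5: (7,0) 2 'be'
  6: (0,9) 0 ''
  7: (9,5) 0 ''
  8: (5,2) 0 ''
  9: (2,8) 1 'e'
  10: (8,1) 1 'e'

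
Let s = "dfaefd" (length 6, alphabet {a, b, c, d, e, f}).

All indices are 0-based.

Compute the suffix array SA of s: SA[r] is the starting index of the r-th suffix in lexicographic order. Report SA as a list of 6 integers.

rank | idx | suffix
   0 |   2 | aefd
   1 |   5 | d
   2 |   0 | dfaefd
   3 |   3 | efd
   4 |   1 | faefd
   5 |   4 | fd

[2, 5, 0, 3, 1, 4]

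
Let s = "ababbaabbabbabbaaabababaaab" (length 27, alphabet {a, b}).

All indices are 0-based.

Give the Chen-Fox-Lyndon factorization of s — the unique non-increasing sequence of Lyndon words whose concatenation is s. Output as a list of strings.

["ababb", "aabbabbabb", "aaababab", "aaab"]

emit factor 1: 'ababb' (i=0, period=5)
emit factor 2: 'aabbabbabb' (i=5, period=10)
emit factor 3: 'aaababab' (i=15, period=8)
emit factor 4: 'aaab' (i=23, period=4)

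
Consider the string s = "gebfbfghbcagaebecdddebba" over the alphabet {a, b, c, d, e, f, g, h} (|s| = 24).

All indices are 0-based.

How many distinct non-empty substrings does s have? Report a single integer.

280

rank→(start, suffix):
  0 → (23, 'a')
  1 → (12, 'aebecdddebba')
  2 → (10, 'agaebecdddebba')
  3 → (22, 'ba')
  4 → (21, 'bba')
  5 → (8, 'bcagaebecdddebba')
  6 → (14, 'becdddebba')
  7 → (2, 'bfbfghbcagaebecdddebba')
  8 → (4, 'bfghbcagaebecdddebba')
  9 → (9, 'cagaebecdddebba')
  10 → (16, 'cdddebba')
  11 → (17, 'dddebba')
  12 → (18, 'ddebba')
  13 → (19, 'debba')
  14 → (20, 'ebba')
  15 → (13, 'ebecdddebba')
  16 → (1, 'ebfbfghbcagaebecdddebba')
  17 → (15, 'ecdddebba')
  18 → (3, 'fbfghbcagaebecdddebba')
  19 → (5, 'fghbcagaebecdddebba')
  20 → (11, 'gaebecdddebba')
  21 → (0, 'gebfbfghbcagaebecdddebba')
  22 → (6, 'ghbcagaebecdddebba')
  23 → (7, 'hbcagaebecdddebba')

SA = [23, 12, 10, 22, 21, 8, 14, 2, 4, 9, 16, 17, 18, 19, 20, 13, 1, 15, 3, 5, 11, 0, 6, 7]
[i] adj suffixes → lcp
  [1] 23/12 → 1 ('a')
  [2] 12/10 → 1 ('a')
  [3] 10/22 → 0 ('')
  [4] 22/21 → 1 ('b')
  [5] 21/8 → 1 ('b')
  [6] 8/14 → 1 ('b')
  [7] 14/2 → 1 ('b')
  [8] 2/4 → 2 ('bf')
  [9] 4/9 → 0 ('')
  [10] 9/16 → 1 ('c')
  [11] 16/17 → 0 ('')
  [12] 17/18 → 2 ('dd')
  [13] 18/19 → 1 ('d')
  [14] 19/20 → 0 ('')
  [15] 20/13 → 2 ('eb')
  [16] 13/1 → 2 ('eb')
  [17] 1/15 → 1 ('e')
  [18] 15/3 → 0 ('')
  [19] 3/5 → 1 ('f')
  [20] 5/11 → 0 ('')
  [21] 11/0 → 1 ('g')
  [22] 0/6 → 1 ('g')
  [23] 6/7 → 0 ('')

n(n+1)/2 = 24·25/2 = 300
Σ LCP = 0 + 1 + 1 + 0 + 1 + 1 + 1 + 1 + 2 + 0 + 1 + 0 + 2 + 1 + 0 + 2 + 2 + 1 + 0 + 1 + 0 + 1 + 1 + 0 = 20
distinct = 300 − 20 = 280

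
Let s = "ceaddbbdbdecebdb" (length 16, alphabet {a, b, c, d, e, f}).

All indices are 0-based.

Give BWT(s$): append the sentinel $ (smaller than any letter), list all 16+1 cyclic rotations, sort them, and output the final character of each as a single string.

beddebd$ebdbabccd

rank  rotation           last
    0  $ceaddbbdbdecebdb  b
    1  addbbdbdecebdb$ce  e
    2  b$ceaddbbdbdecebd  d
    3  bbdbdecebdb$ceadd  d
    4  bdb$ceaddbbdbdece  e
    5  bdbdecebdb$ceaddb  b
    6  bdecebdb$ceaddbbd  d
    7  ceaddbbdbdecebdb$  $
    8  cebdb$ceaddbbdbde  e
    9  db$ceaddbbdbdeceb  b
   10  dbbdbdecebdb$cead  d
   11  dbdecebdb$ceaddbb  b
   12  ddbbdbdecebdb$cea  a
   13  decebdb$ceaddbbdb  b
   14  eaddbbdbdecebdb$c  c
   15  ebdb$ceaddbbdbdec  c
   16  ecebdb$ceaddbbdbd  d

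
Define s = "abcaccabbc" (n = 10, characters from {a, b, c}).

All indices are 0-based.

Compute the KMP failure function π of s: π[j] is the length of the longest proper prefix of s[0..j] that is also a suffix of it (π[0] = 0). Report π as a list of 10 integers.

[0, 0, 0, 1, 0, 0, 1, 2, 0, 0]

π[0] = 0
j=1 s[j]='b': π[1]=0 (border '')
j=2 s[j]='c': π[2]=0 (border '')
j=3 s[j]='a': π[3]=1 (border 'a')
j=4 s[j]='c': k: 1→0; π[4]=0 (border '')
j=5 s[j]='c': π[5]=0 (border '')
j=6 s[j]='a': π[6]=1 (border 'a')
j=7 s[j]='b': π[7]=2 (border 'ab')
j=8 s[j]='b': k: 2→0; π[8]=0 (border '')
j=9 s[j]='c': π[9]=0 (border '')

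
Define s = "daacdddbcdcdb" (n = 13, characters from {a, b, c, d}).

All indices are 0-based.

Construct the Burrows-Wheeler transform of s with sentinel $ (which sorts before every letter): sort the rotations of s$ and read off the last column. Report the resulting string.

rank  rotation        last
    0  $daacdddbcdcdb  b
    1  aacdddbcdcdb$d  d
    2  acdddbcdcdb$da  a
    3  b$daacdddbcdcd  d
    4  bcdcdb$daacddd  d
    5  cdb$daacdddbcd  d
    6  cdcdb$daacdddb  b
    7  cdddbcdcdb$daa  a
    8  daacdddbcdcdb$  $
    9  db$daacdddbcdc  c
   10  dbcdcdb$daacdd  d
   11  dcdb$daacdddbc  c
   12  ddbcdcdb$daacd  d
   13  dddbcdcdb$daac  c

bdadddba$cdcdc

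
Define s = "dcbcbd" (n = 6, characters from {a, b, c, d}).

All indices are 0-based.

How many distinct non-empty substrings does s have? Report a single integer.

rank | idx | suffix
   0 |   2 | bcbd
   1 |   4 | bd
   2 |   1 | cbcbd
   3 |   3 | cbd
   4 |   5 | d
   5 |   0 | dcbcbd

SA = [2, 4, 1, 3, 5, 0]
rank  pair      lcp
   1  s[2:],s[4:]  1  'b'
   2  s[4:],s[1:]  0  ''
   3  s[1:],s[3:]  2  'cb'
   4  s[3:],s[5:]  0  ''
   5  s[5:],s[0:]  1  'd'

n(n+1)/2 = 6·7/2 = 21
Σ LCP = 0 + 1 + 0 + 2 + 0 + 1 = 4
distinct = 21 − 4 = 17

17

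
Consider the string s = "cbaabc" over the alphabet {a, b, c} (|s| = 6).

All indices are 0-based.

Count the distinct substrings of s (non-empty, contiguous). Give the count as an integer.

sorted suffixes:
  #0 SA[0]=2  'aabc'
  #1 SA[1]=3  'abc'
  #2 SA[2]=1  'baabc'
  #3 SA[3]=4  'bc'
  #4 SA[4]=5  'c'
  #5 SA[5]=0  'cbaabc'

SA = [2, 3, 1, 4, 5, 0]
i: (SA[i-1],SA[i]) lcp shared
  1: (2,3) 1 'a'
  2: (3,1) 0 ''
  3: (1,4) 1 'b'
  4: (4,5) 0 ''
  5: (5,0) 1 'c'

n(n+1)/2 = 6·7/2 = 21
Σ LCP = 0 + 1 + 0 + 1 + 0 + 1 = 3
distinct = 21 − 3 = 18

18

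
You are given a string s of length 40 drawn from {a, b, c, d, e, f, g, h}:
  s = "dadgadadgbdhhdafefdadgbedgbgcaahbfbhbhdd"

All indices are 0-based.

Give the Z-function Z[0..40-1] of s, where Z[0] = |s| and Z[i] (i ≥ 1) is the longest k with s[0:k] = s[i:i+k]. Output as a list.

Z[0]=40
i=1: fresh scan; Z[1]=0
i=2: fresh scan; Z[2]=1 extend→box=[2,3)
i=3: fresh scan; Z[3]=0
i=4: fresh scan; Z[4]=0
i=5: fresh scan; Z[5]=4 extend→box=[5,9)
i=6: min(r-i=3, Z[1]=0)=0; Z[6]=0
i=7: min(r-i=2, Z[2]=1)=1; Z[7]=1
i=8: min(r-i=1, Z[3]=0)=0; Z[8]=0
i=9: fresh scan; Z[9]=0
i=10: fresh scan; Z[10]=1 extend→box=[10,11)
i=11: fresh scan; Z[11]=0
i=12: fresh scan; Z[12]=0
i=13: fresh scan; Z[13]=2 extend→box=[13,15)
i=14: min(r-i=1, Z[1]=0)=0; Z[14]=0
i=15: fresh scan; Z[15]=0
i=16: fresh scan; Z[16]=0
i=17: fresh scan; Z[17]=0
i=18: fresh scan; Z[18]=4 extend→box=[18,22)
i=19: min(r-i=3, Z[1]=0)=0; Z[19]=0
i=20: min(r-i=2, Z[2]=1)=1; Z[20]=1
i=21: min(r-i=1, Z[3]=0)=0; Z[21]=0
i=22: fresh scan; Z[22]=0
i=23: fresh scan; Z[23]=0
i=24: fresh scan; Z[24]=1 extend→box=[24,25)
i=25: fresh scan; Z[25]=0
i=26: fresh scan; Z[26]=0
i=27: fresh scan; Z[27]=0
i=28: fresh scan; Z[28]=0
i=29: fresh scan; Z[29]=0
i=30: fresh scan; Z[30]=0
i=31: fresh scan; Z[31]=0
i=32: fresh scan; Z[32]=0
i=33: fresh scan; Z[33]=0
i=34: fresh scan; Z[34]=0
i=35: fresh scan; Z[35]=0
i=36: fresh scan; Z[36]=0
i=37: fresh scan; Z[37]=0
i=38: fresh scan; Z[38]=1 extend→box=[38,39)
i=39: fresh scan; Z[39]=1 extend→box=[39,40)

[40, 0, 1, 0, 0, 4, 0, 1, 0, 0, 1, 0, 0, 2, 0, 0, 0, 0, 4, 0, 1, 0, 0, 0, 1, 0, 0, 0, 0, 0, 0, 0, 0, 0, 0, 0, 0, 0, 1, 1]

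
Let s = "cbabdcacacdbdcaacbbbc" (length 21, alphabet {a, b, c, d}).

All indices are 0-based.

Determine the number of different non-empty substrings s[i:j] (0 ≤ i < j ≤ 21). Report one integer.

202

rank→(start, suffix):
  0 → (14, 'aacbbbc')
  1 → (2, 'abdcacacdbdcaacbbbc')
  2 → (6, 'acacdbdcaacbbbc')
  3 → (15, 'acbbbc')
  4 → (8, 'acdbdcaacbbbc')
  5 → (1, 'babdcacacdbdcaacbbbc')
  6 → (17, 'bbbc')
  7 → (18, 'bbc')
  8 → (19, 'bc')
  9 → (11, 'bdcaacbbbc')
  10 → (3, 'bdcacacdbdcaacbbbc')
  11 → (20, 'c')
  12 → (13, 'caacbbbc')
  13 → (5, 'cacacdbdcaacbbbc')
  14 → (7, 'cacdbdcaacbbbc')
  15 → (0, 'cbabdcacacdbdcaacbbbc')
  16 → (16, 'cbbbc')
  17 → (9, 'cdbdcaacbbbc')
  18 → (10, 'dbdcaacbbbc')
  19 → (12, 'dcaacbbbc')
  20 → (4, 'dcacacdbdcaacbbbc')

SA = [14, 2, 6, 15, 8, 1, 17, 18, 19, 11, 3, 20, 13, 5, 7, 0, 16, 9, 10, 12, 4]
i: (SA[i-1],SA[i]) lcp shared
  1: (14,2) 1 'a'
  2: (2,6) 1 'a'
  3: (6,15) 2 'ac'
  4: (15,8) 2 'ac'
  5: (8,1) 0 ''
  6: (1,17) 1 'b'
  7: (17,18) 2 'bb'
  8: (18,19) 1 'b'
  9: (19,11) 1 'b'
  10: (11,3) 4 'bdca'
  11: (3,20) 0 ''
  12: (20,13) 1 'c'
  13: (13,5) 2 'ca'
  14: (5,7) 3 'cac'
  15: (7,0) 1 'c'
  16: (0,16) 2 'cb'
  17: (16,9) 1 'c'
  18: (9,10) 0 ''
  19: (10,12) 1 'd'
  20: (12,4) 3 'dca'

n(n+1)/2 = 21·22/2 = 231
Σ LCP = 0 + 1 + 1 + 2 + 2 + 0 + 1 + 2 + 1 + 1 + 4 + 0 + 1 + 2 + 3 + 1 + 2 + 1 + 0 + 1 + 3 = 29
distinct = 231 − 29 = 202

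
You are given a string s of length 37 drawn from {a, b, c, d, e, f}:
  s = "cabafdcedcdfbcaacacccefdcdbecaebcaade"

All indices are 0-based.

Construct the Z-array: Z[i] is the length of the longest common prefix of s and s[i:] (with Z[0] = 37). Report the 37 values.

[37, 0, 0, 0, 0, 0, 1, 0, 0, 1, 0, 0, 0, 2, 0, 0, 2, 0, 1, 1, 1, 0, 0, 0, 1, 0, 0, 0, 2, 0, 0, 0, 2, 0, 0, 0, 0]

Z[0]=37
i=1: fresh scan; Z[1]=0
i=2: fresh scan; Z[2]=0
i=3: fresh scan; Z[3]=0
i=4: fresh scan; Z[4]=0
i=5: fresh scan; Z[5]=0
i=6: fresh scan; Z[6]=1 grow→box=[6,7)
i=7: fresh scan; Z[7]=0
i=8: fresh scan; Z[8]=0
i=9: fresh scan; Z[9]=1 grow→box=[9,10)
i=10: fresh scan; Z[10]=0
i=11: fresh scan; Z[11]=0
i=12: fresh scan; Z[12]=0
i=13: fresh scan; Z[13]=2 grow→box=[13,15)
i=14: min(r-i=1, Z[1]=0)=0; Z[14]=0
i=15: fresh scan; Z[15]=0
i=16: fresh scan; Z[16]=2 grow→box=[16,18)
i=17: min(r-i=1, Z[1]=0)=0; Z[17]=0
i=18: fresh scan; Z[18]=1 grow→box=[18,19)
i=19: fresh scan; Z[19]=1 grow→box=[19,20)
i=20: fresh scan; Z[20]=1 grow→box=[20,21)
i=21: fresh scan; Z[21]=0
i=22: fresh scan; Z[22]=0
i=23: fresh scan; Z[23]=0
i=24: fresh scan; Z[24]=1 grow→box=[24,25)
i=25: fresh scan; Z[25]=0
i=26: fresh scan; Z[26]=0
i=27: fresh scan; Z[27]=0
i=28: fresh scan; Z[28]=2 grow→box=[28,30)
i=29: min(r-i=1, Z[1]=0)=0; Z[29]=0
i=30: fresh scan; Z[30]=0
i=31: fresh scan; Z[31]=0
i=32: fresh scan; Z[32]=2 grow→box=[32,34)
i=33: min(r-i=1, Z[1]=0)=0; Z[33]=0
i=34: fresh scan; Z[34]=0
i=35: fresh scan; Z[35]=0
i=36: fresh scan; Z[36]=0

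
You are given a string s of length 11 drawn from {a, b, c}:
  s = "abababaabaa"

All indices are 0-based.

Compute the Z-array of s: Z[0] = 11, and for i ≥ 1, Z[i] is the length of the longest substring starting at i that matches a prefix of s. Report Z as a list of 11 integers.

[11, 0, 5, 0, 3, 0, 1, 3, 0, 1, 1]

Z[0]=11
i=1: fresh scan; Z[1]=0
i=2: fresh scan; Z[2]=5 extend→box=[2,7)
i=3: min(r-i=4, Z[1]=0)=0; Z[3]=0
i=4: min(r-i=3, Z[2]=5)=3; Z[4]=3
i=5: min(r-i=2, Z[3]=0)=0; Z[5]=0
i=6: min(r-i=1, Z[4]=3)=1; Z[6]=1
i=7: fresh scan; Z[7]=3 extend→box=[7,10)
i=8: min(r-i=2, Z[1]=0)=0; Z[8]=0
i=9: min(r-i=1, Z[2]=5)=1; Z[9]=1
i=10: fresh scan; Z[10]=1 extend→box=[10,11)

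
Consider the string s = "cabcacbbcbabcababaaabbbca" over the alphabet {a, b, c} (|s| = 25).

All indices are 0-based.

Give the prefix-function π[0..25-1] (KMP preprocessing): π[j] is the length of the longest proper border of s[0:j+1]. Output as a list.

π[0] = 0
j=1 s[j]='a': π[1]=0 (border '')
j=2 s[j]='b': π[2]=0 (border '')
j=3 s[j]='c': π[3]=1 (border 'c')
j=4 s[j]='a': π[4]=2 (border 'ca')
j=5 s[j]='c': k: 2→0; π[5]=1 (border 'c')
j=6 s[j]='b': k: 1→0; π[6]=0 (border '')
j=7 s[j]='b': π[7]=0 (border '')
j=8 s[j]='c': π[8]=1 (border 'c')
j=9 s[j]='b': k: 1→0; π[9]=0 (border '')
j=10 s[j]='a': π[10]=0 (border '')
j=11 s[j]='b': π[11]=0 (border '')
j=12 s[j]='c': π[12]=1 (border 'c')
j=13 s[j]='a': π[13]=2 (border 'ca')
j=14 s[j]='b': π[14]=3 (border 'cab')
j=15 s[j]='a': k: 3→0; π[15]=0 (border '')
j=16 s[j]='b': π[16]=0 (border '')
j=17 s[j]='a': π[17]=0 (border '')
j=18 s[j]='a': π[18]=0 (border '')
j=19 s[j]='a': π[19]=0 (border '')
j=20 s[j]='b': π[20]=0 (border '')
j=21 s[j]='b': π[21]=0 (border '')
j=22 s[j]='b': π[22]=0 (border '')
j=23 s[j]='c': π[23]=1 (border 'c')
j=24 s[j]='a': π[24]=2 (border 'ca')

[0, 0, 0, 1, 2, 1, 0, 0, 1, 0, 0, 0, 1, 2, 3, 0, 0, 0, 0, 0, 0, 0, 0, 1, 2]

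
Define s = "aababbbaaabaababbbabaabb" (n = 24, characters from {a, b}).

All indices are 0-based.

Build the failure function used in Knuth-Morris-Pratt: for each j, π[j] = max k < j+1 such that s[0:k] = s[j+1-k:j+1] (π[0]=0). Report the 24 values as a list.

[0, 1, 0, 1, 0, 0, 0, 1, 2, 2, 3, 4, 2, 3, 4, 5, 6, 7, 8, 0, 1, 2, 3, 0]

π[0] = 0
j=1 s[j]='a': π[1]=1 (border 'a')
j=2 s[j]='b': k: 1→0; π[2]=0 (border '')
j=3 s[j]='a': π[3]=1 (border 'a')
j=4 s[j]='b': k: 1→0; π[4]=0 (border '')
j=5 s[j]='b': π[5]=0 (border '')
j=6 s[j]='b': π[6]=0 (border '')
j=7 s[j]='a': π[7]=1 (border 'a')
j=8 s[j]='a': π[8]=2 (border 'aa')
j=9 s[j]='a': k: 2→1; π[9]=2 (border 'aa')
j=10 s[j]='b': π[10]=3 (border 'aab')
j=11 s[j]='a': π[11]=4 (border 'aaba')
j=12 s[j]='a': k: 4→1; π[12]=2 (border 'aa')
j=13 s[j]='b': π[13]=3 (border 'aab')
j=14 s[j]='a': π[14]=4 (border 'aaba')
j=15 s[j]='b': π[15]=5 (border 'aabab')
j=16 s[j]='b': π[16]=6 (border 'aababb')
j=17 s[j]='b': π[17]=7 (border 'aababbb')
j=18 s[j]='a': π[18]=8 (border 'aababbba')
j=19 s[j]='b': k: 8→1→0; π[19]=0 (border '')
j=20 s[j]='a': π[20]=1 (border 'a')
j=21 s[j]='a': π[21]=2 (border 'aa')
j=22 s[j]='b': π[22]=3 (border 'aab')
j=23 s[j]='b': k: 3→0; π[23]=0 (border '')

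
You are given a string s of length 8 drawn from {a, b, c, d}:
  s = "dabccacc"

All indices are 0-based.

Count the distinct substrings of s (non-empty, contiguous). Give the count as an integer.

sorted suffixes:
  #0 SA[0]=1  'abccacc'
  #1 SA[1]=5  'acc'
  #2 SA[2]=2  'bccacc'
  #3 SA[3]=7  'c'
  #4 SA[4]=4  'cacc'
  #5 SA[5]=6  'cc'
  #6 SA[6]=3  'ccacc'
  #7 SA[7]=0  'dabccacc'

SA = [1, 5, 2, 7, 4, 6, 3, 0]
i: (SA[i-1],SA[i]) lcp shared
  1: (1,5) 1 'a'
  2: (5,2) 0 ''
  3: (2,7) 0 ''
  4: (7,4) 1 'c'
  5: (4,6) 1 'c'
  6: (6,3) 2 'cc'
  7: (3,0) 0 ''

n(n+1)/2 = 8·9/2 = 36
Σ LCP = 0 + 1 + 0 + 0 + 1 + 1 + 2 + 0 = 5
distinct = 36 − 5 = 31

31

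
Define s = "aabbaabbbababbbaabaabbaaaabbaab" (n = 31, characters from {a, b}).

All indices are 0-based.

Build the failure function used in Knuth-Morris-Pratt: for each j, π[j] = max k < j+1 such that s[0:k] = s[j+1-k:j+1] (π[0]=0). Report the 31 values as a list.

[0, 1, 0, 0, 1, 2, 3, 4, 0, 1, 0, 1, 0, 0, 0, 1, 2, 3, 1, 2, 3, 4, 5, 6, 2, 2, 3, 4, 5, 6, 7]

π[0] = 0
j=1 s[j]='a': π[1]=1 (border 'a')
j=2 s[j]='b': k: 1→0; π[2]=0 (border '')
j=3 s[j]='b': π[3]=0 (border '')
j=4 s[j]='a': π[4]=1 (border 'a')
j=5 s[j]='a': π[5]=2 (border 'aa')
j=6 s[j]='b': π[6]=3 (border 'aab')
j=7 s[j]='b': π[7]=4 (border 'aabb')
j=8 s[j]='b': k: 4→0; π[8]=0 (border '')
j=9 s[j]='a': π[9]=1 (border 'a')
j=10 s[j]='b': k: 1→0; π[10]=0 (border '')
j=11 s[j]='a': π[11]=1 (border 'a')
j=12 s[j]='b': k: 1→0; π[12]=0 (border '')
j=13 s[j]='b': π[13]=0 (border '')
j=14 s[j]='b': π[14]=0 (border '')
j=15 s[j]='a': π[15]=1 (border 'a')
j=16 s[j]='a': π[16]=2 (border 'aa')
j=17 s[j]='b': π[17]=3 (border 'aab')
j=18 s[j]='a': k: 3→0; π[18]=1 (border 'a')
j=19 s[j]='a': π[19]=2 (border 'aa')
j=20 s[j]='b': π[20]=3 (border 'aab')
j=21 s[j]='b': π[21]=4 (border 'aabb')
j=22 s[j]='a': π[22]=5 (border 'aabba')
j=23 s[j]='a': π[23]=6 (border 'aabbaa')
j=24 s[j]='a': k: 6→2→1; π[24]=2 (border 'aa')
j=25 s[j]='a': k: 2→1; π[25]=2 (border 'aa')
j=26 s[j]='b': π[26]=3 (border 'aab')
j=27 s[j]='b': π[27]=4 (border 'aabb')
j=28 s[j]='a': π[28]=5 (border 'aabba')
j=29 s[j]='a': π[29]=6 (border 'aabbaa')
j=30 s[j]='b': π[30]=7 (border 'aabbaab')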